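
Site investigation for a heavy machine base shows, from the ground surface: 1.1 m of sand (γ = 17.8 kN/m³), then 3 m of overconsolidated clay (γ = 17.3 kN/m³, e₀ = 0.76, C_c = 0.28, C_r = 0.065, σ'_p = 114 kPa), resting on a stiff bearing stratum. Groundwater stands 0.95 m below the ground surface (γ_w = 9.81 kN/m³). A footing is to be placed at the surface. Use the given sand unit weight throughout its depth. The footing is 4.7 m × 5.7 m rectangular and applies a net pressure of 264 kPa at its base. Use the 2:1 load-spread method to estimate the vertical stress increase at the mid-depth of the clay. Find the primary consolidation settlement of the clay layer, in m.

S_c ≈ 0.117 m

Mid-depth of clay below the ground surface: z = 1.1 + 3/2 = 2.6 m.
Total vertical stress at mid-clay: σ_v = 17.8×1.1 + 17.3×1.5 = 45.53 kPa.
Pore pressure: u = 9.81×(2.6 − 0.95) = 16.186 kPa.
Initial effective stress: σ'_0 = σ_v − u = 45.53 − 16.186 = 29.344 kPa.
Stress increase at mid-clay by the 2:1 spreading method:
Δσ = qBL/((B+z)(L+z)) = 264×4.7×5.7/((4.7+2.6)(5.7+2.6)) = 116.73 kPa
Final effective stress: σ'_f = 29.344 + 116.73 = 146.07 kPa.
σ'_f = 146.07 > σ'_p = 114 kPa, so the stress path crosses the preconsolidation pressure — recompression up to σ'_p, then virgin compression beyond:
S_c = H/(1+e₀)·[C_r·log₁₀(σ'_p/σ'_0) + C_c·log₁₀(σ'_f/σ'_p)]
    = 3/1.76 × [0.065×log₁₀(114/29.344) + 0.28×log₁₀(146.07/114)]
    = 1.7045 × [0.03831 + 0.030144] = 0.1167 m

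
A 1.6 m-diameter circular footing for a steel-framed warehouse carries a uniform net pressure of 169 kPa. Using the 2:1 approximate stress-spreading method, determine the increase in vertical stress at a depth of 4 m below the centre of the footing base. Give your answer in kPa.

By the 2:1 method the load spreads at 1 horizontal : 2 vertical, so at depth z the loaded area has grown by z in each plan dimension:
Δσ ≈ qD²/(D+z)² = 169×1.6²/(1.6+4)² = 13.796 kPa

Δσ_z ≈ 13.8 kPa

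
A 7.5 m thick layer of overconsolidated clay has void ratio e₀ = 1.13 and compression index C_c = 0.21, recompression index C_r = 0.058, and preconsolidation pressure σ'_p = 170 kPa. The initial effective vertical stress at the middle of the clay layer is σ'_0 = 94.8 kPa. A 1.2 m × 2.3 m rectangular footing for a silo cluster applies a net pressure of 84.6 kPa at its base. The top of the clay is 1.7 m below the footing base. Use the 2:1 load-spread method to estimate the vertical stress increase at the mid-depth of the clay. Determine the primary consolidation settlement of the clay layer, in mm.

S_c ≈ 4.14 mm

Mid-depth of clay below the footing base: z = 1.7 + 7.5/2 = 5.45 m.
Stress increase at mid-clay by the 2:1 spreading method:
Δσ = qBL/((B+z)(L+z)) = 84.6×1.2×2.3/((1.2+5.45)(2.3+5.45)) = 4.5306 kPa
Final effective stress: σ'_f = 94.8 + 4.5306 = 99.331 kPa.
σ'_f = 99.331 ≤ σ'_p = 170 kPa, so the clay remains overconsolidated and only the recompression index applies:
S_c = C_r·H/(1+e₀)·log₁₀(σ'_f/σ'_0) = 0.058×7.5/2.13×log₁₀(99.331/94.8)
    = 0.20422 × 0.020276 = 0.004141 m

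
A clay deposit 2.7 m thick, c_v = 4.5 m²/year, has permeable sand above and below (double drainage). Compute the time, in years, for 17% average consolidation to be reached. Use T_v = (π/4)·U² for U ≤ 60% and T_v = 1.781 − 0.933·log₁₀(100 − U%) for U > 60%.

t ≈ 0.00919 years

Drainage path length: H_d = H/2 = 1.35 m (double drainage).
U ≤ 60%: T_v = (π/4)·U² = (π/4)×0.17² = 0.022698.
t = T_v·H_d²/c_v = 0.022698×1.35²/4.5 = 0.009193 years.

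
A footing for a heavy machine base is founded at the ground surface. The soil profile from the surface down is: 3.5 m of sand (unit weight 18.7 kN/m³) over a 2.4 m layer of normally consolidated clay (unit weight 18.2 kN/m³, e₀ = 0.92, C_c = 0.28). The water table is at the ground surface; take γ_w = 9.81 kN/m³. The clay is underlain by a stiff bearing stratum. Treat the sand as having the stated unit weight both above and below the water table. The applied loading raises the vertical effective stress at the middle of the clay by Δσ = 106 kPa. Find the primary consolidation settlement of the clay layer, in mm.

S_c ≈ 194 mm

Mid-depth of clay below the ground surface: z = 3.5 + 2.4/2 = 4.7 m.
Total vertical stress at mid-clay: σ_v = 18.7×3.5 + 18.2×1.2 = 87.29 kPa.
Pore pressure: u = 9.81×(4.7 − 0) = 46.107 kPa.
Initial effective stress: σ'_0 = σ_v − u = 87.29 − 46.107 = 41.183 kPa.
Final effective stress: σ'_f = σ'_0 + Δσ = 41.183 + 106 = 147.18 kPa.
Normally consolidated clay, so the full stress increment lies on the virgin compression line:
S_c = C_c·H/(1+e₀)·log₁₀(σ'_f/σ'_0) = 0.28×2.4/(1+0.92)×log₁₀(147.18/41.183)
    = 0.35 × 0.55313 = 0.1936 m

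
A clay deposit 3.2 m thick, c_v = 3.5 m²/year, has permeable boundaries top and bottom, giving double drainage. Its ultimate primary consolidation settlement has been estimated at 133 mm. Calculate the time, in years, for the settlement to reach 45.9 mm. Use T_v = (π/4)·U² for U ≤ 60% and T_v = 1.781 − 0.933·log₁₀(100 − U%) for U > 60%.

Drainage path length: H_d = H/2 = 1.6 m (double drainage).
U = S(t)/S_ult = 45.9/133 = 0.3451.
U ≤ 60%: T_v = (π/4)·U² = (π/4)×0.34511² = 0.093543.
t = T_v·H_d²/c_v = 0.093543×1.6²/3.5 = 0.06842 years.

t ≈ 0.0684 years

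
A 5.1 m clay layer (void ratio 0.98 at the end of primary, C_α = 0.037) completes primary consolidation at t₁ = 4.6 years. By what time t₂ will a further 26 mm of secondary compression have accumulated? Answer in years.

t₂ ≈ 8.62 years

S_s = C_α·H/(1+e_p)·log₁₀(t₂/t₁) ⇒ log₁₀(t₂/t₁) = S_s·(1+e_p)/(C_α·H).
log₁₀(t₂/t₁) = 0.026 × (1+0.98) / (0.037×5.1) = 0.2728
t₂ = t₁ × 10^0.2728 = 4.6 × 1.874 = 8.621 years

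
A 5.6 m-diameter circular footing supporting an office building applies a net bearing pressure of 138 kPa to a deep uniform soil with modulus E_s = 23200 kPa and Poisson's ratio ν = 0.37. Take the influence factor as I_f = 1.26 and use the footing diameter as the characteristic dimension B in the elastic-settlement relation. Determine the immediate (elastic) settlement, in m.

Immediate (elastic) settlement: S_e = q·B·(1−ν²)/E_s · I_f.
S_e = 138 × 5.6 × (1 − 0.37²) / 23200 × 1.26
    = 138 × 5.6 × 0.8631 / 23200 × 1.26
    = 0.03623 m

S_e ≈ 0.0362 m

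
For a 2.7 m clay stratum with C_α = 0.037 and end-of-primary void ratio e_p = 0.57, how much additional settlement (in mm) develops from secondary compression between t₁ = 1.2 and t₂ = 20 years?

Secondary compression: S_s = C_α·H/(1+e_p)·log₁₀(t₂/t₁)
S_s = 0.037×2.7/(1+0.57)×log₁₀(20/1.2)
    = 0.06363 × 1.222 = 0.07775 m

S_s ≈ 77.7 mm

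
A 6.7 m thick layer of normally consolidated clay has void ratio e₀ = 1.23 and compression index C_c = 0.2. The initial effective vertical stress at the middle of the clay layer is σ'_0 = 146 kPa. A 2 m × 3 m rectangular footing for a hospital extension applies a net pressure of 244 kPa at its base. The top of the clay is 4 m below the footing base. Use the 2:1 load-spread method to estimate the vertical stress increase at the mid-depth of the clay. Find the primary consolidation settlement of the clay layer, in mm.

S_c ≈ 25.7 mm

Mid-depth of clay below the footing base: z = 4 + 6.7/2 = 7.35 m.
Stress increase at mid-clay by the 2:1 spreading method:
Δσ = qBL/((B+z)(L+z)) = 244×2×3/((2+7.35)(3+7.35)) = 15.128 kPa
Final effective stress: σ'_f = σ'_0 + Δσ = 146 + 15.128 = 161.13 kPa.
Normally consolidated clay, so the full stress increment lies on the virgin compression line:
S_c = C_c·H/(1+e₀)·log₁₀(σ'_f/σ'_0) = 0.2×6.7/(1+1.23)×log₁₀(161.13/146)
    = 0.6009 × 0.042824 = 0.02573 m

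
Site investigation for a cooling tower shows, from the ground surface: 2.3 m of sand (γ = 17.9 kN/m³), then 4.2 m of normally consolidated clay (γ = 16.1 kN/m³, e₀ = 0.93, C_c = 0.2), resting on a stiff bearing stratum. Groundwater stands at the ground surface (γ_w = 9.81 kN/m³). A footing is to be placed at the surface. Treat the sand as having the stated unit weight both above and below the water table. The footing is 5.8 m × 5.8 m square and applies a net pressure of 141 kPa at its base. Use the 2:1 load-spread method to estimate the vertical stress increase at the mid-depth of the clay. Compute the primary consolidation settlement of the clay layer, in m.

S_c ≈ 0.168 m

Mid-depth of clay below the ground surface: z = 2.3 + 4.2/2 = 4.4 m.
Total vertical stress at mid-clay: σ_v = 17.9×2.3 + 16.1×2.1 = 74.98 kPa.
Pore pressure: u = 9.81×(4.4 − 0) = 43.164 kPa.
Initial effective stress: σ'_0 = σ_v − u = 74.98 − 43.164 = 31.816 kPa.
Stress increase at mid-clay by the 2:1 spreading method:
Δσ = qBL/((B+z)(L+z)) = 141×5.8×5.8/((5.8+4.4)(5.8+4.4)) = 45.591 kPa
Final effective stress: σ'_f = σ'_0 + Δσ = 31.816 + 45.591 = 77.407 kPa.
Normally consolidated clay, so the full stress increment lies on the virgin compression line:
S_c = C_c·H/(1+e₀)·log₁₀(σ'_f/σ'_0) = 0.2×4.2/(1+0.93)×log₁₀(77.407/31.816)
    = 0.43523 × 0.38613 = 0.1681 m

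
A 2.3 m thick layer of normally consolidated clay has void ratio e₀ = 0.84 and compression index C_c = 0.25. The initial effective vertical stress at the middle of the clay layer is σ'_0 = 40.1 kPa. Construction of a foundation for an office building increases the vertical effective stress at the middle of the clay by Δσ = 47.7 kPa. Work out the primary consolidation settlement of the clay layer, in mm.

Final effective stress: σ'_f = σ'_0 + Δσ = 40.1 + 47.7 = 87.8 kPa.
Normally consolidated clay, so the full stress increment lies on the virgin compression line:
S_c = C_c·H/(1+e₀)·log₁₀(σ'_f/σ'_0) = 0.25×2.3/(1+0.84)×log₁₀(87.8/40.1)
    = 0.3125 × 0.34035 = 0.1064 m

S_c ≈ 106 mm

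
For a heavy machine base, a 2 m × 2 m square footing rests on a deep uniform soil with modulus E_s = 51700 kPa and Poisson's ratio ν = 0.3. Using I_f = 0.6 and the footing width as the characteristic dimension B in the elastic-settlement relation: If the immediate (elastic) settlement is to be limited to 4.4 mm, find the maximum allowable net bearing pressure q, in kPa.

q ≈ 208 kPa

S_e = q·B·(1−ν²)/E_s · I_f  ⇒  q = S_e·E_s / (B·(1−ν²)·I_f).
q = 0.0044 × 51700 / (2 × 0.91 × 0.6) = 208.3 kPa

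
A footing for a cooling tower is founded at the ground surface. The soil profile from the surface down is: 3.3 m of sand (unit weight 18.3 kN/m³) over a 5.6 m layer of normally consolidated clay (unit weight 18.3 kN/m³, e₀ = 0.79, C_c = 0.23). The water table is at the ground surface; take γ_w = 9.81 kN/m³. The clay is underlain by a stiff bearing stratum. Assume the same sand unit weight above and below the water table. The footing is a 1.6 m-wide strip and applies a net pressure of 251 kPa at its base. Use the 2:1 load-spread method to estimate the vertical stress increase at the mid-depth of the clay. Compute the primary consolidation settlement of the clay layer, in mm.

Mid-depth of clay below the ground surface: z = 3.3 + 5.6/2 = 6.1 m.
Total vertical stress at mid-clay: σ_v = 18.3×3.3 + 18.3×2.8 = 111.63 kPa.
Pore pressure: u = 9.81×(6.1 − 0) = 59.841 kPa.
Initial effective stress: σ'_0 = σ_v − u = 111.63 − 59.841 = 51.789 kPa.
Stress increase at mid-clay by the 2:1 spreading method:
Δσ = qB/(B+z) = 251×1.6/(1.6+6.1) = 52.156 kPa
Final effective stress: σ'_f = σ'_0 + Δσ = 51.789 + 52.156 = 103.94 kPa.
Normally consolidated clay, so the full stress increment lies on the virgin compression line:
S_c = C_c·H/(1+e₀)·log₁₀(σ'_f/σ'_0) = 0.23×5.6/(1+0.79)×log₁₀(103.94/51.789)
    = 0.71955 × 0.30255 = 0.2177 m

S_c ≈ 218 mm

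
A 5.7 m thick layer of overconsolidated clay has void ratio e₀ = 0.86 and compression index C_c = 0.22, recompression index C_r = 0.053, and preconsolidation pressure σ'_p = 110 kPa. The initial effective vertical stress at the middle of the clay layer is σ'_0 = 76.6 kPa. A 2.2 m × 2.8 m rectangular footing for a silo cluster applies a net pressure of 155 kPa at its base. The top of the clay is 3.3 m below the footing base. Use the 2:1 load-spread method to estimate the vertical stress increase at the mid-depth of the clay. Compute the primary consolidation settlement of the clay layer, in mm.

S_c ≈ 10.9 mm

Mid-depth of clay below the footing base: z = 3.3 + 5.7/2 = 6.15 m.
Stress increase at mid-clay by the 2:1 spreading method:
Δσ = qBL/((B+z)(L+z)) = 155×2.2×2.8/((2.2+6.15)(2.8+6.15)) = 12.776 kPa
Final effective stress: σ'_f = 76.6 + 12.776 = 89.376 kPa.
σ'_f = 89.376 ≤ σ'_p = 110 kPa, so the clay remains overconsolidated and only the recompression index applies:
S_c = C_r·H/(1+e₀)·log₁₀(σ'_f/σ'_0) = 0.053×5.7/1.86×log₁₀(89.376/76.6)
    = 0.16242 × 0.066992 = 0.01088 m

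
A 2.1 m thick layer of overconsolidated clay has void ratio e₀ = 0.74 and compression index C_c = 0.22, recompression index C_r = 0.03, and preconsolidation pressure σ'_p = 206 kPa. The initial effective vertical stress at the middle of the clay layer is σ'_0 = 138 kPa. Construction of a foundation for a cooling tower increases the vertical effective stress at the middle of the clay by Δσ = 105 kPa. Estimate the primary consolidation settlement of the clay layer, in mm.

Final effective stress: σ'_f = 138 + 105 = 243 kPa.
σ'_f = 243 > σ'_p = 206 kPa, so the stress path crosses the preconsolidation pressure — recompression up to σ'_p, then virgin compression beyond:
S_c = H/(1+e₀)·[C_r·log₁₀(σ'_p/σ'_0) + C_c·log₁₀(σ'_f/σ'_p)]
    = 2.1/1.74 × [0.03×log₁₀(206/138) + 0.22×log₁₀(243/206)]
    = 1.2069 × [0.0052196 + 0.015783] = 0.02535 m

S_c ≈ 25.3 mm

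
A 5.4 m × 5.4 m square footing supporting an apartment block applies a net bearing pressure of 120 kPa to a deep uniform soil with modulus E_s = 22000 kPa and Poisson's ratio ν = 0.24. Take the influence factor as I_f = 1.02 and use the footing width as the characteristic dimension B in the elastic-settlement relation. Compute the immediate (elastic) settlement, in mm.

S_e ≈ 28.3 mm

Immediate (elastic) settlement: S_e = q·B·(1−ν²)/E_s · I_f.
S_e = 120 × 5.4 × (1 − 0.24²) / 22000 × 1.02
    = 120 × 5.4 × 0.9424 / 22000 × 1.02
    = 0.02831 m = 28.31 mm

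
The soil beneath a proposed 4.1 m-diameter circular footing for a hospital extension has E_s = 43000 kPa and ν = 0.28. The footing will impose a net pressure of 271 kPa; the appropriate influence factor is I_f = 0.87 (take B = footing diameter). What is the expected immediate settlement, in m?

S_e ≈ 0.0207 m

Immediate (elastic) settlement: S_e = q·B·(1−ν²)/E_s · I_f.
S_e = 271 × 4.1 × (1 − 0.28²) / 43000 × 0.87
    = 271 × 4.1 × 0.9216 / 43000 × 0.87
    = 0.02072 m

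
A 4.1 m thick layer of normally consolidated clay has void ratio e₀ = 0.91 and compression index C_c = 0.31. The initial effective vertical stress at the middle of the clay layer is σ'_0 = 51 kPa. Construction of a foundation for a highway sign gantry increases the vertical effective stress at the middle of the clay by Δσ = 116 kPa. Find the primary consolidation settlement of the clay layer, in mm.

S_c ≈ 343 mm

Final effective stress: σ'_f = σ'_0 + Δσ = 51 + 116 = 167 kPa.
Normally consolidated clay, so the full stress increment lies on the virgin compression line:
S_c = C_c·H/(1+e₀)·log₁₀(σ'_f/σ'_0) = 0.31×4.1/(1+0.91)×log₁₀(167/51)
    = 0.66545 × 0.51515 = 0.3428 m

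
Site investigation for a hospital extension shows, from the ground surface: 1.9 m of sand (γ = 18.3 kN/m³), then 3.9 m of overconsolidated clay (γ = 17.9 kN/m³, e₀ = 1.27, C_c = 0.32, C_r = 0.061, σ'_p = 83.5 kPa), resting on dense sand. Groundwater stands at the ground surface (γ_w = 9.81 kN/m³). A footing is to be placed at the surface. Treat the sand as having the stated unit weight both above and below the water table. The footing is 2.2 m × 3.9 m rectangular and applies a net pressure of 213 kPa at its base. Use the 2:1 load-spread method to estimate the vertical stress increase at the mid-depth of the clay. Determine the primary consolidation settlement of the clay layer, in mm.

S_c ≈ 36.3 mm

Mid-depth of clay below the ground surface: z = 1.9 + 3.9/2 = 3.85 m.
Total vertical stress at mid-clay: σ_v = 18.3×1.9 + 17.9×1.95 = 69.675 kPa.
Pore pressure: u = 9.81×(3.85 − 0) = 37.769 kPa.
Initial effective stress: σ'_0 = σ_v − u = 69.675 − 37.769 = 31.906 kPa.
Stress increase at mid-clay by the 2:1 spreading method:
Δσ = qBL/((B+z)(L+z)) = 213×2.2×3.9/((2.2+3.85)(3.9+3.85)) = 38.977 kPa
Final effective stress: σ'_f = 31.906 + 38.977 = 70.883 kPa.
σ'_f = 70.883 ≤ σ'_p = 83.5 kPa, so the clay remains overconsolidated and only the recompression index applies:
S_c = C_r·H/(1+e₀)·log₁₀(σ'_f/σ'_0) = 0.061×3.9/2.27×log₁₀(70.883/31.906)
    = 0.1048 × 0.34667 = 0.03633 m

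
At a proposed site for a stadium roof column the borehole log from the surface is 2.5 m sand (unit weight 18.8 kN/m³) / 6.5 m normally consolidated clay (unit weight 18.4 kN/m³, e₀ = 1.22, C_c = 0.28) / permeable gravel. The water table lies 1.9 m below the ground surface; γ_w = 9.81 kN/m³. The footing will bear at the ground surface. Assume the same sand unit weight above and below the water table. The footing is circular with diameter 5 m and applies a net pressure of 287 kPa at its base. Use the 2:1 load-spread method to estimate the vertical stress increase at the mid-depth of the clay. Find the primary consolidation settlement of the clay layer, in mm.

S_c ≈ 228 mm

Mid-depth of clay below the ground surface: z = 2.5 + 6.5/2 = 5.75 m.
Total vertical stress at mid-clay: σ_v = 18.8×2.5 + 18.4×3.25 = 106.8 kPa.
Pore pressure: u = 9.81×(5.75 − 1.9) = 37.769 kPa.
Initial effective stress: σ'_0 = σ_v − u = 106.8 − 37.769 = 69.031 kPa.
Stress increase at mid-clay by the 2:1 spreading method:
Δσ ≈ qD²/(D+z)² = 287×5²/(5+5.75)² = 62.088 kPa
Final effective stress: σ'_f = σ'_0 + Δσ = 69.031 + 62.088 = 131.12 kPa.
Normally consolidated clay, so the full stress increment lies on the virgin compression line:
S_c = C_c·H/(1+e₀)·log₁₀(σ'_f/σ'_0) = 0.28×6.5/(1+1.22)×log₁₀(131.12/69.031)
    = 0.81982 × 0.27862 = 0.2284 m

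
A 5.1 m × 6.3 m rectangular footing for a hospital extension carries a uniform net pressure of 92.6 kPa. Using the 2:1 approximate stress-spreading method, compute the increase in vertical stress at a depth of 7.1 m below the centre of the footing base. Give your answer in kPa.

By the 2:1 method the load spreads at 1 horizontal : 2 vertical, so at depth z the loaded area has grown by z in each plan dimension:
Δσ = qBL/((B+z)(L+z)) = 92.6×5.1×6.3/((5.1+7.1)(6.3+7.1)) = 18.199 kPa

Δσ_z ≈ 18.2 kPa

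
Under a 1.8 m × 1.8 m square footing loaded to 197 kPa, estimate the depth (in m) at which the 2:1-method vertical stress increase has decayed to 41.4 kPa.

z ≈ 2.13 m

2:1 spreading — at depth z the loaded area has grown by z in each plan dimension:
qB²/(B+z)² = Δσ_z ⇒ z = B(√(q/Δσ_z) − 1) = 1.8×(√(197/41.4) − 1) = 2.126 m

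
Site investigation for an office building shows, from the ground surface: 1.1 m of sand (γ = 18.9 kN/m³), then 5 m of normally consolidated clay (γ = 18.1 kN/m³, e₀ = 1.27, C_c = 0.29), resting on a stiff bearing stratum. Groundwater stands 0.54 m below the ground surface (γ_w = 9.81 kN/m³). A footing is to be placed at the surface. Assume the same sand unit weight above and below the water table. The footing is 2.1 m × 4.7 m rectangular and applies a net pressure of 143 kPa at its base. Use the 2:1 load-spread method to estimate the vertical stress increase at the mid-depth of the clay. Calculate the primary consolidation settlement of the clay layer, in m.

S_c ≈ 0.167 m

Mid-depth of clay below the ground surface: z = 1.1 + 5/2 = 3.6 m.
Total vertical stress at mid-clay: σ_v = 18.9×1.1 + 18.1×2.5 = 66.04 kPa.
Pore pressure: u = 9.81×(3.6 − 0.54) = 30.019 kPa.
Initial effective stress: σ'_0 = σ_v − u = 66.04 − 30.019 = 36.021 kPa.
Stress increase at mid-clay by the 2:1 spreading method:
Δσ = qBL/((B+z)(L+z)) = 143×2.1×4.7/((2.1+3.6)(4.7+3.6)) = 29.833 kPa
Final effective stress: σ'_f = σ'_0 + Δσ = 36.021 + 29.833 = 65.854 kPa.
Normally consolidated clay, so the full stress increment lies on the virgin compression line:
S_c = C_c·H/(1+e₀)·log₁₀(σ'_f/σ'_0) = 0.29×5/(1+1.27)×log₁₀(65.854/36.021)
    = 0.63877 × 0.26203 = 0.1674 m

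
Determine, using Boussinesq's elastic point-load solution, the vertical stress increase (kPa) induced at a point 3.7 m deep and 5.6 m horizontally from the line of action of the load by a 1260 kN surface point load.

Δσ_z ≈ 2.24 kPa

Boussinesq vertical stress below a point load on an elastic half-space:
Δσ_z = 3P/(2πz²) · [1 + (r/z)²]^(−5/2)
r/z = 5.6/3.7 = 1.5135; [1+(r/z)²]^(−5/2) = 0.050906.
Δσ_z = 3×1260/(2π×3.7²) × 0.050906 = 43.945 × 0.050906 = 2.237 kPa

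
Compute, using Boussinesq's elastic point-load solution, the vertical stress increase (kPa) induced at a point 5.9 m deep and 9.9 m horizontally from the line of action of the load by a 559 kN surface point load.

Boussinesq vertical stress below a point load on an elastic half-space:
Δσ_z = 3P/(2πz²) · [1 + (r/z)²]^(−5/2)
r/z = 9.9/5.9 = 1.678; [1+(r/z)²]^(−5/2) = 0.035164.
Δσ_z = 3×559/(2π×5.9²) × 0.035164 = 7.6674 × 0.035164 = 0.2696 kPa

Δσ_z ≈ 0.27 kPa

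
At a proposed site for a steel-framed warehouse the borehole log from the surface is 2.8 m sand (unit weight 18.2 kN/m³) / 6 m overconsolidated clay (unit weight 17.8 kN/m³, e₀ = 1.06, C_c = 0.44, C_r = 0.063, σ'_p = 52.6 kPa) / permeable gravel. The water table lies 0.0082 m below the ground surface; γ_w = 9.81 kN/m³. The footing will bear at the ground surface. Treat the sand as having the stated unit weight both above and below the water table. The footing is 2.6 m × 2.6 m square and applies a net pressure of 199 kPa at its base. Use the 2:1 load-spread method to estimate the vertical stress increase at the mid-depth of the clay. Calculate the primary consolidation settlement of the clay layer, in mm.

S_c ≈ 139 mm

Mid-depth of clay below the ground surface: z = 2.8 + 6/2 = 5.8 m.
Total vertical stress at mid-clay: σ_v = 18.2×2.8 + 17.8×3 = 104.36 kPa.
Pore pressure: u = 9.81×(5.8 − 0.0082) = 56.82 kPa.
Initial effective stress: σ'_0 = σ_v − u = 104.36 − 56.82 = 47.54 kPa.
Stress increase at mid-clay by the 2:1 spreading method:
Δσ = qBL/((B+z)(L+z)) = 199×2.6×2.6/((2.6+5.8)(2.6+5.8)) = 19.065 kPa
Final effective stress: σ'_f = 47.54 + 19.065 = 66.605 kPa.
σ'_f = 66.605 > σ'_p = 52.6 kPa, so the stress path crosses the preconsolidation pressure — recompression up to σ'_p, then virgin compression beyond:
S_c = H/(1+e₀)·[C_r·log₁₀(σ'_p/σ'_0) + C_c·log₁₀(σ'_f/σ'_p)]
    = 6/2.06 × [0.063×log₁₀(52.6/47.54) + 0.44×log₁₀(66.605/52.6)]
    = 2.9126 × [0.0027674 + 0.045109] = 0.1394 m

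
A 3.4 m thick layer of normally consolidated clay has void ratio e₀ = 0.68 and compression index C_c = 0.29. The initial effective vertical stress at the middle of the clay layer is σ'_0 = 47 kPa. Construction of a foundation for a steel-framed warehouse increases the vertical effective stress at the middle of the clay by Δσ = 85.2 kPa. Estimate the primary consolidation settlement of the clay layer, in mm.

S_c ≈ 264 mm

Final effective stress: σ'_f = σ'_0 + Δσ = 47 + 85.2 = 132.2 kPa.
Normally consolidated clay, so the full stress increment lies on the virgin compression line:
S_c = C_c·H/(1+e₀)·log₁₀(σ'_f/σ'_0) = 0.29×3.4/(1+0.68)×log₁₀(132.2/47)
    = 0.5869 × 0.44913 = 0.2636 m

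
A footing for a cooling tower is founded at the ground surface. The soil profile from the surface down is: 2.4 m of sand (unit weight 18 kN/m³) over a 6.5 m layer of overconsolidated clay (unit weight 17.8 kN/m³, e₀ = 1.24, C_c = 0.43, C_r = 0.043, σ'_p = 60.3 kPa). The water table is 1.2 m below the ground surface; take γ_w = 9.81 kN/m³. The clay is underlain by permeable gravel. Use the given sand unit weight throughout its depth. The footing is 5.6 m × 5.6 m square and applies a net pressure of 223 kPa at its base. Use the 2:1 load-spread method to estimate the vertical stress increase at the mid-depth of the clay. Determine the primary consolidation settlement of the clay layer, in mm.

Mid-depth of clay below the ground surface: z = 2.4 + 6.5/2 = 5.65 m.
Total vertical stress at mid-clay: σ_v = 18×2.4 + 17.8×3.25 = 101.05 kPa.
Pore pressure: u = 9.81×(5.65 − 1.2) = 43.655 kPa.
Initial effective stress: σ'_0 = σ_v − u = 101.05 − 43.655 = 57.395 kPa.
Stress increase at mid-clay by the 2:1 spreading method:
Δσ = qBL/((B+z)(L+z)) = 223×5.6×5.6/((5.6+5.65)(5.6+5.65)) = 55.256 kPa
Final effective stress: σ'_f = 57.395 + 55.256 = 112.65 kPa.
σ'_f = 112.65 > σ'_p = 60.3 kPa, so the stress path crosses the preconsolidation pressure — recompression up to σ'_p, then virgin compression beyond:
S_c = H/(1+e₀)·[C_r·log₁₀(σ'_p/σ'_0) + C_c·log₁₀(σ'_f/σ'_p)]
    = 6.5/2.24 × [0.043×log₁₀(60.3/57.395) + 0.43×log₁₀(112.65/60.3)]
    = 2.9018 × [0.00092206 + 0.11671] = 0.3413 m

S_c ≈ 341 mm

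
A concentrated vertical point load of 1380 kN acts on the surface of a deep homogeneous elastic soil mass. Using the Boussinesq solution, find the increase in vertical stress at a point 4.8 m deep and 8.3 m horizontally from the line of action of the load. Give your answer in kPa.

Δσ_z ≈ 0.899 kPa

Boussinesq vertical stress below a point load on an elastic half-space:
Δσ_z = 3P/(2πz²) · [1 + (r/z)²]^(−5/2)
r/z = 8.3/4.8 = 1.7292; [1+(r/z)²]^(−5/2) = 0.031446.
Δσ_z = 3×1380/(2π×4.8²) × 0.031446 = 28.598 × 0.031446 = 0.8993 kPa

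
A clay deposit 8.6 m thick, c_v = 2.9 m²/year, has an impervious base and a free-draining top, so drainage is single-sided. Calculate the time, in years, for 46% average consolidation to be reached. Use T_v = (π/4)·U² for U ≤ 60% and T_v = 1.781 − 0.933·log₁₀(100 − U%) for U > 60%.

Drainage path length: H_d = H = 8.6 m (single drainage).
U ≤ 60%: T_v = (π/4)·U² = (π/4)×0.46² = 0.16619.
t = T_v·H_d²/c_v = 0.16619×8.6²/2.9 = 4.238 years.

t ≈ 4.24 years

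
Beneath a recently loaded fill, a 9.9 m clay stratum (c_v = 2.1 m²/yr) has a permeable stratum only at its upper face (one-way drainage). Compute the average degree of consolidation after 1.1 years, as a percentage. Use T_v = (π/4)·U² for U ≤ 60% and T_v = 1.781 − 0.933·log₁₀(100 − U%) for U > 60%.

U ≈ 17.3 %

Drainage path length: H_d = H = 9.9 m (single drainage).
T_v = c_v·t/H_d² = 2.1×1.1/9.9² = 0.023569.
T_v = 0.023569 corresponds to the U ≤ 60% branch:
U = √(4T_v/π) = 0.1732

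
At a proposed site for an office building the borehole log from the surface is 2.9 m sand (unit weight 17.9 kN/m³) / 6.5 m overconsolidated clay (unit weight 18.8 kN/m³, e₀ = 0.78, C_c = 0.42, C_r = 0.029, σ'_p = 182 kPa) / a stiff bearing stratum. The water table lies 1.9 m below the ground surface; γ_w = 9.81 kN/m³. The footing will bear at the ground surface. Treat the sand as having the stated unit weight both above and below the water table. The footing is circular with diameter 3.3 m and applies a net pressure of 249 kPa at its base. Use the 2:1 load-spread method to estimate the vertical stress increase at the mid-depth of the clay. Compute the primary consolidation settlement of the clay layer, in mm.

Mid-depth of clay below the ground surface: z = 2.9 + 6.5/2 = 6.15 m.
Total vertical stress at mid-clay: σ_v = 17.9×2.9 + 18.8×3.25 = 113.01 kPa.
Pore pressure: u = 9.81×(6.15 − 1.9) = 41.693 kPa.
Initial effective stress: σ'_0 = σ_v − u = 113.01 − 41.693 = 71.317 kPa.
Stress increase at mid-clay by the 2:1 spreading method:
Δσ ≈ qD²/(D+z)² = 249×3.3²/(3.3+6.15)² = 30.364 kPa
Final effective stress: σ'_f = 71.317 + 30.364 = 101.68 kPa.
σ'_f = 101.68 ≤ σ'_p = 182 kPa, so the clay remains overconsolidated and only the recompression index applies:
S_c = C_r·H/(1+e₀)·log₁₀(σ'_f/σ'_0) = 0.029×6.5/1.78×log₁₀(101.68/71.317)
    = 0.1059 × 0.15404 = 0.01631 m

S_c ≈ 16.3 mm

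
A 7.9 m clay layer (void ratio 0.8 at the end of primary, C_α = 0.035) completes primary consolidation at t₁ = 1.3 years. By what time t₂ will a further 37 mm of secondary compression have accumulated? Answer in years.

t₂ ≈ 2.26 years

S_s = C_α·H/(1+e_p)·log₁₀(t₂/t₁) ⇒ log₁₀(t₂/t₁) = S_s·(1+e_p)/(C_α·H).
log₁₀(t₂/t₁) = 0.037 × (1+0.8) / (0.035×7.9) = 0.2409
t₂ = t₁ × 10^0.2409 = 1.3 × 1.741 = 2.264 years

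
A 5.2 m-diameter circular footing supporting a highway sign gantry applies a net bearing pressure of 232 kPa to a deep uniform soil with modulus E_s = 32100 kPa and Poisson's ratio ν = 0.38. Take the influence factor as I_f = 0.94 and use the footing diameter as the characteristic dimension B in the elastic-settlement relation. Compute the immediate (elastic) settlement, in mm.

S_e ≈ 30.2 mm

Immediate (elastic) settlement: S_e = q·B·(1−ν²)/E_s · I_f.
S_e = 232 × 5.2 × (1 − 0.38²) / 32100 × 0.94
    = 232 × 5.2 × 0.8556 / 32100 × 0.94
    = 0.03023 m = 30.23 mm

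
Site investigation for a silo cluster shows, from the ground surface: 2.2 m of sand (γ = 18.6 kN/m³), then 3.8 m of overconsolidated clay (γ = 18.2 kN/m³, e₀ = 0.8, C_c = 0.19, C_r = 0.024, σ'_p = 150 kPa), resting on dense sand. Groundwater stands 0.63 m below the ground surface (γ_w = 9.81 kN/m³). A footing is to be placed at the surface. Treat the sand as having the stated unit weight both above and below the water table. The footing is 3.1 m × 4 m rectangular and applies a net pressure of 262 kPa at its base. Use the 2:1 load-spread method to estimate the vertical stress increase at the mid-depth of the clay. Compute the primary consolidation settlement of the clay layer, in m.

S_c ≈ 0.0187 m

Mid-depth of clay below the ground surface: z = 2.2 + 3.8/2 = 4.1 m.
Total vertical stress at mid-clay: σ_v = 18.6×2.2 + 18.2×1.9 = 75.5 kPa.
Pore pressure: u = 9.81×(4.1 − 0.63) = 34.041 kPa.
Initial effective stress: σ'_0 = σ_v − u = 75.5 − 34.041 = 41.459 kPa.
Stress increase at mid-clay by the 2:1 spreading method:
Δσ = qBL/((B+z)(L+z)) = 262×3.1×4/((3.1+4.1)(4+4.1)) = 55.706 kPa
Final effective stress: σ'_f = 41.459 + 55.706 = 97.165 kPa.
σ'_f = 97.165 ≤ σ'_p = 150 kPa, so the clay remains overconsolidated and only the recompression index applies:
S_c = C_r·H/(1+e₀)·log₁₀(σ'_f/σ'_0) = 0.024×3.8/1.8×log₁₀(97.165/41.459)
    = 0.050666 × 0.36989 = 0.01874 m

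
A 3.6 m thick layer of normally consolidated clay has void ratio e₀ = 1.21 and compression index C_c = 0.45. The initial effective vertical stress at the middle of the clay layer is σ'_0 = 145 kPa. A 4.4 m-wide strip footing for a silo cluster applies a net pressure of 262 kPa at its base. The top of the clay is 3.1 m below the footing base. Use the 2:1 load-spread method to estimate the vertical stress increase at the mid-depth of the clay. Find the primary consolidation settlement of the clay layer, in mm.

Mid-depth of clay below the footing base: z = 3.1 + 3.6/2 = 4.9 m.
Stress increase at mid-clay by the 2:1 spreading method:
Δσ = qB/(B+z) = 262×4.4/(4.4+4.9) = 123.96 kPa
Final effective stress: σ'_f = σ'_0 + Δσ = 145 + 123.96 = 268.96 kPa.
Normally consolidated clay, so the full stress increment lies on the virgin compression line:
S_c = C_c·H/(1+e₀)·log₁₀(σ'_f/σ'_0) = 0.45×3.6/(1+1.21)×log₁₀(268.96/145)
    = 0.73303 × 0.26832 = 0.1967 m

S_c ≈ 197 mm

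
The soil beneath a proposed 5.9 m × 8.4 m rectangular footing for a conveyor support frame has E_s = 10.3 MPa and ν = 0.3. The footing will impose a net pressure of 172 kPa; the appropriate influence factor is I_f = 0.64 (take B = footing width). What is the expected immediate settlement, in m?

Immediate (elastic) settlement: S_e = q·B·(1−ν²)/E_s · I_f.
E_s = 10.3 MPa = 10300 kPa.
S_e = 172 × 5.9 × (1 − 0.3²) / 10300 × 0.64
    = 172 × 5.9 × 0.91 / 10300 × 0.64
    = 0.05738 m

S_e ≈ 0.0574 m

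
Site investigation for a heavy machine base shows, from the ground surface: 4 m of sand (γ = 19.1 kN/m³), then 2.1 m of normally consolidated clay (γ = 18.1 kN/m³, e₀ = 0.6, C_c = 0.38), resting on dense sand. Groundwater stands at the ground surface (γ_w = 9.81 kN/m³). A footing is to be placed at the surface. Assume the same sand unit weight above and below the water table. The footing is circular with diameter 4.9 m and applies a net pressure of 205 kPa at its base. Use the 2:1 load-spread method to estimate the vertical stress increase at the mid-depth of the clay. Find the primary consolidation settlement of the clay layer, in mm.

S_c ≈ 159 mm

Mid-depth of clay below the ground surface: z = 4 + 2.1/2 = 5.05 m.
Total vertical stress at mid-clay: σ_v = 19.1×4 + 18.1×1.05 = 95.405 kPa.
Pore pressure: u = 9.81×(5.05 − 0) = 49.541 kPa.
Initial effective stress: σ'_0 = σ_v − u = 95.405 − 49.541 = 45.864 kPa.
Stress increase at mid-clay by the 2:1 spreading method:
Δσ ≈ qD²/(D+z)² = 205×4.9²/(4.9+5.05)² = 49.716 kPa
Final effective stress: σ'_f = σ'_0 + Δσ = 45.864 + 49.716 = 95.58 kPa.
Normally consolidated clay, so the full stress increment lies on the virgin compression line:
S_c = C_c·H/(1+e₀)·log₁₀(σ'_f/σ'_0) = 0.38×2.1/(1+0.6)×log₁₀(95.58/45.864)
    = 0.49875 × 0.3189 = 0.1591 m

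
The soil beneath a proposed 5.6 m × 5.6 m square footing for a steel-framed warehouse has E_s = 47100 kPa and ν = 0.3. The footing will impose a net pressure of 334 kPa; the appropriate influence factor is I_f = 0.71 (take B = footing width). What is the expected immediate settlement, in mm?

S_e ≈ 25.7 mm

Immediate (elastic) settlement: S_e = q·B·(1−ν²)/E_s · I_f.
S_e = 334 × 5.6 × (1 − 0.3²) / 47100 × 0.71
    = 334 × 5.6 × 0.91 / 47100 × 0.71
    = 0.02566 m = 25.66 mm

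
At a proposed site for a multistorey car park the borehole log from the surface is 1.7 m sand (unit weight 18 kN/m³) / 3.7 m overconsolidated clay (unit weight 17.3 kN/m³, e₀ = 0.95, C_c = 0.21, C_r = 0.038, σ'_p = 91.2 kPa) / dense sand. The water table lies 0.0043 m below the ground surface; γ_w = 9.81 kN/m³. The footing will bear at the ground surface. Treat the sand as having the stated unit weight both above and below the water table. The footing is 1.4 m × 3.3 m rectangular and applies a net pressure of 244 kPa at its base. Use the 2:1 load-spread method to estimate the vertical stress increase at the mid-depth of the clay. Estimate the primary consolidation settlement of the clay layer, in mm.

S_c ≈ 24.6 mm

Mid-depth of clay below the ground surface: z = 1.7 + 3.7/2 = 3.55 m.
Total vertical stress at mid-clay: σ_v = 18×1.7 + 17.3×1.85 = 62.605 kPa.
Pore pressure: u = 9.81×(3.55 − 0.0043) = 34.786 kPa.
Initial effective stress: σ'_0 = σ_v − u = 62.605 − 34.786 = 27.819 kPa.
Stress increase at mid-clay by the 2:1 spreading method:
Δσ = qBL/((B+z)(L+z)) = 244×1.4×3.3/((1.4+3.55)(3.3+3.55)) = 33.246 kPa
Final effective stress: σ'_f = 27.819 + 33.246 = 61.065 kPa.
σ'_f = 61.065 ≤ σ'_p = 91.2 kPa, so the clay remains overconsolidated and only the recompression index applies:
S_c = C_r·H/(1+e₀)·log₁₀(σ'_f/σ'_0) = 0.038×3.7/1.95×log₁₀(61.065/27.819)
    = 0.072101 × 0.34145 = 0.02462 m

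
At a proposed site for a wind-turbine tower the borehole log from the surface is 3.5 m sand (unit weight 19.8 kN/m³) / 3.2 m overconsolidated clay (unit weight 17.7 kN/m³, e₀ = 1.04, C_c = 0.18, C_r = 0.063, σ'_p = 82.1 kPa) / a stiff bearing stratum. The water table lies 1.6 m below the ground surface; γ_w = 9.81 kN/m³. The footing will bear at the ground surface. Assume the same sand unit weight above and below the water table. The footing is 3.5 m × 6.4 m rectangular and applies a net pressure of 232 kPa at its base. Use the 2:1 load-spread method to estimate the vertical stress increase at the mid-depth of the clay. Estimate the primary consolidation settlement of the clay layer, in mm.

Mid-depth of clay below the ground surface: z = 3.5 + 3.2/2 = 5.1 m.
Total vertical stress at mid-clay: σ_v = 19.8×3.5 + 17.7×1.6 = 97.62 kPa.
Pore pressure: u = 9.81×(5.1 − 1.6) = 34.335 kPa.
Initial effective stress: σ'_0 = σ_v − u = 97.62 − 34.335 = 63.285 kPa.
Stress increase at mid-clay by the 2:1 spreading method:
Δσ = qBL/((B+z)(L+z)) = 232×3.5×6.4/((3.5+5.1)(6.4+5.1)) = 52.546 kPa
Final effective stress: σ'_f = 63.285 + 52.546 = 115.83 kPa.
σ'_f = 115.83 > σ'_p = 82.1 kPa, so the stress path crosses the preconsolidation pressure — recompression up to σ'_p, then virgin compression beyond:
S_c = H/(1+e₀)·[C_r·log₁₀(σ'_p/σ'_0) + C_c·log₁₀(σ'_f/σ'_p)]
    = 3.2/2.04 × [0.063×log₁₀(82.1/63.285) + 0.18×log₁₀(115.83/82.1)]
    = 1.5686 × [0.0071217 + 0.026906] = 0.05338 m

S_c ≈ 53.4 mm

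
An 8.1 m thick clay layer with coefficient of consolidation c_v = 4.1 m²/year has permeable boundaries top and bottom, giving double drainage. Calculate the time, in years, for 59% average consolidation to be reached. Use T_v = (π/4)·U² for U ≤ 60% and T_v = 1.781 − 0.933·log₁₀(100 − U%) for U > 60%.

t ≈ 1.09 years

Drainage path length: H_d = H/2 = 4.05 m (double drainage).
U ≤ 60%: T_v = (π/4)·U² = (π/4)×0.59² = 0.2734.
t = T_v·H_d²/c_v = 0.2734×4.05²/4.1 = 1.094 years.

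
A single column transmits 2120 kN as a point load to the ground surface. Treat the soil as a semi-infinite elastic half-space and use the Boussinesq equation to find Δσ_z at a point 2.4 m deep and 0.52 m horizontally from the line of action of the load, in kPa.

Boussinesq vertical stress below a point load on an elastic half-space:
Δσ_z = 3P/(2πz²) · [1 + (r/z)²]^(−5/2)
r/z = 0.52/2.4 = 0.21667; [1+(r/z)²]^(−5/2) = 0.89164.
Δσ_z = 3×2120/(2π×2.4²) × 0.89164 = 175.73 × 0.89164 = 156.7 kPa

Δσ_z ≈ 157 kPa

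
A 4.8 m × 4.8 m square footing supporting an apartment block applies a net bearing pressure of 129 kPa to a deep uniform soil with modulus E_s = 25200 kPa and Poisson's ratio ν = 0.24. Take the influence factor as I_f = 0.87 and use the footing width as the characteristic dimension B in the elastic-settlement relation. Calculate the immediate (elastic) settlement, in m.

Immediate (elastic) settlement: S_e = q·B·(1−ν²)/E_s · I_f.
S_e = 129 × 4.8 × (1 − 0.24²) / 25200 × 0.87
    = 129 × 4.8 × 0.9424 / 25200 × 0.87
    = 0.02015 m

S_e ≈ 0.0201 m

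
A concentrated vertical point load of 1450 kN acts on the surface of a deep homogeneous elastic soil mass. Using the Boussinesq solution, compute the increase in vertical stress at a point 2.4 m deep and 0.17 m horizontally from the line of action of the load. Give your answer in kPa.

Boussinesq vertical stress below a point load on an elastic half-space:
Δσ_z = 3P/(2πz²) · [1 + (r/z)²]^(−5/2)
r/z = 0.17/2.4 = 0.070833; [1+(r/z)²]^(−5/2) = 0.98757.
Δσ_z = 3×1450/(2π×2.4²) × 0.98757 = 120.2 × 0.98757 = 118.7 kPa

Δσ_z ≈ 119 kPa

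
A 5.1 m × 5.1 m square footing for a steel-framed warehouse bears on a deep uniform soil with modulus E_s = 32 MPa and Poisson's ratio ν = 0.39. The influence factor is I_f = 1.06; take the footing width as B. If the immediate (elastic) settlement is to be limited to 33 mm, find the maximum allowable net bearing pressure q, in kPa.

q ≈ 230 kPa

E_s = 32 MPa = 32000 kPa.
S_e = q·B·(1−ν²)/E_s · I_f  ⇒  q = S_e·E_s / (B·(1−ν²)·I_f).
q = 0.033 × 32000 / (5.1 × 0.8479 × 1.06) = 230.4 kPa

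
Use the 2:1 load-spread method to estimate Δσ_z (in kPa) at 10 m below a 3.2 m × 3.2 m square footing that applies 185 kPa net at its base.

By the 2:1 method the load spreads at 1 horizontal : 2 vertical, so at depth z the loaded area has grown by z in each plan dimension:
Δσ = qBL/((B+z)(L+z)) = 185×3.2×3.2/((3.2+10)(3.2+10)) = 10.872 kPa

Δσ_z ≈ 10.9 kPa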